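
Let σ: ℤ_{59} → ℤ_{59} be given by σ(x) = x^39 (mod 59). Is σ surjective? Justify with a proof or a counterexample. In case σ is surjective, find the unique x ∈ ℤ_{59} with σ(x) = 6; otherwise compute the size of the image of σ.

39

Since 59 is prime, the nonzero elements of ℤ_{59} form a cyclic group of order 58.
As gcd(39, 58) = 1, raising to the 39th power is a bijection on this group: if u^39 ≡ v^39 then (uv^{−1})^39 = 1, and the only element of order dividing gcd(39, 58) = 1 is 1, so u = v.
With σ(0) = 0 this makes σ injective on all of ℤ_{59}, hence bijective (finite equal-size domain and codomain). In particular σ is surjective.
Since σ is surjective, we find the preimage of 6. The inverse of x ↦ x^39 on (ℤ_{59})^× is x ↦ x^3, because 39·3 = 117 = 2·58 + 1 ≡ 1 (mod 58) and x^{58} = 1 for x ≠ 0 (Fermat). So σ⁻¹(6) = 6^3 mod 59.
Repeated squaring mod 59: 6^1 ≡ 6, 6^2 ≡ 6² = 36. Since 3 = 2 + 1, 6^3 ≡ 36·6: 36·6 = 216 ≡ 39. So 6^3 ≡ 39 (mod 59).
Hence σ⁻¹(6) = 39.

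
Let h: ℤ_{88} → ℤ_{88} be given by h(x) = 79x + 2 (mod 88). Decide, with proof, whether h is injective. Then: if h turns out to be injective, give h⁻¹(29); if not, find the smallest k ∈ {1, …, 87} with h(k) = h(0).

85

If h(x_1) = h(x_2), then 79x_1 ≡ 79x_2 (mod 88). Because gcd(79, 88) = 1, we may cancel 79 to get x_1 ≡ x_2 (mod 88).
Therefore h is injective.
We now compute 79⁻¹ mod 88 explicitly. Euclid's algorithm: 88 = 1·79 + 9, 79 = 8·9 + 7, 9 = 1·7 + 2, 7 = 3·2 + 1; back-substituting gives 1 = 39·79 − 35·88, so 79⁻¹ ≡ 39 (mod 88).
Since h is injective, we find h⁻¹(29): we need 79x ≡ 29 − 2 ≡ 27 (mod 88). Using 79⁻¹ = 39: x ≡ 39·27 = 1053 = 11·88 + 85, so x = 85.
Check: h(85) = 79·85 + 2 = 6717 = 76·88 + 29 ≡ 29 (mod 88).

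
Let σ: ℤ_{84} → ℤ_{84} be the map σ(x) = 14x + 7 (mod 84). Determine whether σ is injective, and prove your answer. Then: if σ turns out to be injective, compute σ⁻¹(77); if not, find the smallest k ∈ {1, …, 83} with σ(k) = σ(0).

We have gcd(14, 84) = 14 > 1. Taking a = 0 and b = 6: σ(0) = 7 and σ(6) = 14·6 + 7 = 91 ≡ 7 (mod 84).
So σ(0) = σ(6) while 0 ≠ 6, thus σ is not injective.
Since σ is not injective, we find the least positive k with σ(k) = σ(0): this means 14k ≡ 0 (mod 84), i.e. 84 ∣ 14k. Since gcd(14, 84) = 14, dividing through by 14 this holds exactly when 6 ∣ k.
The smallest positive such k is 6.

6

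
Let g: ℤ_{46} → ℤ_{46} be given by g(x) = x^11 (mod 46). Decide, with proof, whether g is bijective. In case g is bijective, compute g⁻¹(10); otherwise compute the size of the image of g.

6

g(1) = 1^11 = 1.
g(3): Repeated squaring mod 46: 3^1 ≡ 3, 3^2 ≡ 3² = 9, 3^4 ≡ 9² = 81 ≡ 35, 3^8 ≡ 35² = 1225 ≡ 29. Since 11 = 8 + 2 + 1, 3^11 ≡ 29·9·3: 29·9 = 261 ≡ 31, then 31·3 = 93 ≡ 1. So 3^11 ≡ 1 (mod 46).
So g(1) = g(3) = 1 while 1 ≠ 3, so g is not injective, hence not bijective.
Since g is not bijective, we determine |image(g)|. Computing x^11 mod 46 for each x (by repeated squaring, reducing mod 46 at every step), the values g(0), g(1), …, g(45) are: 0, 1, 24, 1, 24, 45, 24, 45, 24, 1, 22, 45, 24, 1, 22, 45, 24, 45, 24, 45, 22, 45, 22, 23, 24, 1, 24, 1, 22, 1, 22, 1, 24, 45, 22, 1, 24, 45, 22, 1, 22, 1, 22, 45, 22, 45.
The distinct values are {0, 1, 22, 23, 24, 45}; there are 6 of them.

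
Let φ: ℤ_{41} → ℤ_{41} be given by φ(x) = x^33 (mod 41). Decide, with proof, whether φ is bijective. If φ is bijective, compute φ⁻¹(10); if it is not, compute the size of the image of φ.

Since 41 is prime, the nonzero elements of ℤ_{41} form a cyclic group of order 40.
As gcd(33, 40) = 1, raising to the 33rd power is a bijection on this group: if u^33 ≡ v^33 then (uv^{−1})^33 = 1, and the only element of order dividing gcd(33, 40) = 1 is 1, so u = v.
With φ(0) = 0 this makes φ injective on all of ℤ_{41}, hence bijective (finite equal-size domain and codomain). In particular φ is bijective.
Since φ is bijective, we find the preimage of 10. The inverse of x ↦ x^33 on (ℤ_{41})^× is x ↦ x^17, because 33·17 = 561 = 14·40 + 1 ≡ 1 (mod 40) and x^{40} = 1 for x ≠ 0 (Fermat). So φ⁻¹(10) = 10^17 mod 41.
Repeated squaring mod 41: 10^1 ≡ 10, 10^2 ≡ 10² = 100 ≡ 18, 10^4 ≡ 18² = 324 ≡ 37, 10^8 ≡ 37² = 1369 ≡ 16, 10^16 ≡ 16² = 256 ≡ 10. Since 17 = 16 + 1, 10^17 ≡ 10·10: 10·10 = 100 ≡ 18. So 10^17 ≡ 18 (mod 41).
Hence φ⁻¹(10) = 18.

18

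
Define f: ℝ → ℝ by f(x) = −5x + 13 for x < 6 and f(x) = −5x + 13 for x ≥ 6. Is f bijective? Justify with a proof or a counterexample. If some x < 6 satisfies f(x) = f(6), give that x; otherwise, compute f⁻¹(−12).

Both pieces are strictly decreasing (slopes −5 and −5), so each is injective on its own interval.
The left piece maps (−∞, 6) onto (−17, ∞); the right piece maps [6, ∞) onto (−∞, −17].
Since −17 = −17, the images partition ℝ: f is injective and surjective, hence bijective.
Because the two images are disjoint, no x < 6 has f(x) = f(6), so we compute f⁻¹(−12): −12 lies in (−17, ∞), so solve −5x + 13 = −12: x = (−12 − 13)/(−5) = 5.

5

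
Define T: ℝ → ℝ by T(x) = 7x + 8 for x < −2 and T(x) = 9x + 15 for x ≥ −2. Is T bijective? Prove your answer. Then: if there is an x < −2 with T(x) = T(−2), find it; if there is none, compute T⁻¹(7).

Both pieces are strictly increasing (slopes 7 and 9), so each is injective on its own interval.
The left piece maps (−∞, −2) onto (−∞, −6); the right piece maps [−2, ∞) onto [−3, ∞).
The images leave a gap (−6 has no preimage), so T is not surjective, hence not bijective.
Because the two images are disjoint, no x < −2 has T(x) = T(−2), so we compute T⁻¹(7): 7 lies in [−3, ∞), so solve 9x + 15 = 7: x = (7 − 15)/9 = −8/9.

-8/9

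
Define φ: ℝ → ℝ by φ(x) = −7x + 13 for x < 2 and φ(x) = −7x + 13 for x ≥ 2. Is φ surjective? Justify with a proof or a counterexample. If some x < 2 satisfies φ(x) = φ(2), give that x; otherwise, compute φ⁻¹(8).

Both pieces are strictly decreasing (slopes −7 and −7), so each is injective on its own interval.
The left piece maps (−∞, 2) onto (−1, ∞); the right piece maps [2, ∞) onto (−∞, −1].
These images together cover ℝ, so φ is surjective.
Because the two images are disjoint, no x < 2 has φ(x) = φ(2), so we compute φ⁻¹(8): 8 lies in (−1, ∞), so solve −7x + 13 = 8: x = (8 − 13)/(−7) = 5/7.

5/7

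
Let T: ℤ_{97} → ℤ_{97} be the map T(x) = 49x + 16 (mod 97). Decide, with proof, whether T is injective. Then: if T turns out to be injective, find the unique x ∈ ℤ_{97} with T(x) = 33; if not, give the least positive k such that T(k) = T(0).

Suppose T(u) = T(v) in ℤ_{97}. Then 49u + 16 ≡ 49v + 16 (mod 97), therefore 49(u − v) ≡ 0 (mod 97).
Since gcd(49, 97) = 1, 49 is invertible modulo 97, so u − v ≡ 0 (mod 97), i.e. u = v.
Thus T is injective.
We now compute 49⁻¹ mod 97 explicitly. Euclid's algorithm: 97 = 1·49 + 48, 49 = 1·48 + 1; back-substituting gives 1 = 2·49 − 1·97, so 49⁻¹ ≡ 2 (mod 97).
Since T is injective, we find T⁻¹(33): we need 49x ≡ 33 − 16 ≡ 17 (mod 97). Using 49⁻¹ = 2: x ≡ 2·17 = 34, so x = 34.
Check: T(34) = 49·34 + 16 = 1682 = 17·97 + 33 ≡ 33 (mod 97).

34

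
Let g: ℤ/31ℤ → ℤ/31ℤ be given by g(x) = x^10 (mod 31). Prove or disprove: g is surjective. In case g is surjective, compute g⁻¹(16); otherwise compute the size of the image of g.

4

g(1) = 1^10 = 1.
g(2): Repeated squaring mod 31: 2^1 ≡ 2, 2^2 ≡ 2² = 4, 2^4 ≡ 4² = 16, 2^8 ≡ 16² = 256 ≡ 8. Since 10 = 8 + 2, 2^10 ≡ 8·4: 8·4 = 32 ≡ 1. So 2^10 ≡ 1 (mod 31).
So g(1) = g(2) = 1 while 1 ≠ 2, hence g is not injective.
A non-injective map from the 31-element set ℤ/31ℤ to itself takes at most 30 distinct values, so it cannot be surjective. Therefore g is not surjective.
Since g is not surjective, we determine |image(g)|. Computing x^10 mod 31 for each x (by repeated squaring, reducing mod 31 at every step), the values g(0), g(1), …, g(30) are: 0, 1, 1, 25, 1, 5, 25, 25, 1, 5, 5, 5, 25, 5, 25, 1, 1, 25, 5, 25, 5, 5, 5, 1, 25, 25, 5, 1, 25, 1, 1.
The distinct values are {0, 1, 5, 25}; there are 4 of them.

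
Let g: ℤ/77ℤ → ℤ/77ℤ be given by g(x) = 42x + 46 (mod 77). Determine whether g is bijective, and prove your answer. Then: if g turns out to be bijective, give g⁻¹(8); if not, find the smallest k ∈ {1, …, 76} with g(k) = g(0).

11

We have gcd(42, 77) = 7 > 1. Taking x_1 = 0 and x_2 = 11: g(0) = 46 and g(11) = 42·11 + 46 = 508 ≡ 46 (mod 77).
So g(0) = g(11) while 0 ≠ 11, therefore g is not injective, hence not bijective.
Since g is not bijective, we find the least positive k with g(k) = g(0): this means 42k ≡ 0 (mod 77), i.e. 77 ∣ 42k. Since gcd(42, 77) = 7, dividing through by 7 this holds exactly when 11 ∣ 6k, and as gcd(6, 11) = 1, exactly when 11 ∣ k.
The smallest positive such k is 11.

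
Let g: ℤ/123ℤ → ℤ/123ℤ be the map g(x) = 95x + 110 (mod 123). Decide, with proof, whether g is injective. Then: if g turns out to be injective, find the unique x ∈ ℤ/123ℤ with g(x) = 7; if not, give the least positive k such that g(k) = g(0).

Suppose g(s) = g(t) in ℤ/123ℤ. Then 95s + 110 ≡ 95t + 110 (mod 123), therefore 95(s − t) ≡ 0 (mod 123).
Since gcd(95, 123) = 1, 95 is invertible modulo 123, hence s − t ≡ 0 (mod 123), i.e. s = t.
Hence g is injective.
We now compute 95⁻¹ mod 123 explicitly. Euclid's algorithm: 123 = 1·95 + 28, 95 = 3·28 + 11, 28 = 2·11 + 6, 11 = 1·6 + 5, 6 = 1·5 + 1; back-substituting gives 1 = 101·95 − 78·123, so 95⁻¹ ≡ 101 (mod 123).
Since g is injective, we find g⁻¹(7): we need 95x ≡ 7 − 110 ≡ 20 (mod 123). Using 95⁻¹ = 101: x ≡ 101·20 = 2020 = 16·123 + 52, so x = 52.
Check: g(52) = 95·52 + 110 = 5050 = 41·123 + 7 ≡ 7 (mod 123).

52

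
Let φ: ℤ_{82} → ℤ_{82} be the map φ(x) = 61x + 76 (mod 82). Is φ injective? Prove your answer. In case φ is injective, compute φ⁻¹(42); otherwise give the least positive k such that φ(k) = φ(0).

Recall: φ is injective when φ(s) = φ(t) forces s = t.
Suppose φ(s) = φ(t) in ℤ_{82}. Then 61s + 76 ≡ 61t + 76 (mod 82), so 61(s − t) ≡ 0 (mod 82).
Since gcd(61, 82) = 1, 61 is invertible modulo 82, so s − t ≡ 0 (mod 82), i.e. s = t.
So φ is injective.
We now compute 61⁻¹ mod 82 explicitly. Euclid's algorithm: 82 = 1·61 + 21, 61 = 2·21 + 19, 21 = 1·19 + 2, 19 = 9·2 + 1; back-substituting gives 1 = 39·61 − 29·82, so 61⁻¹ ≡ 39 (mod 82).
Since φ is injective, we compute φ⁻¹(42): solve 61x + 76 ≡ 42 (mod 82), i.e. 61x ≡ 48 (mod 82).
Multiplying by 61⁻¹ = 39 gives x ≡ 39·48 = 1872 = 22·82 + 68 ≡ 68 (mod 82).
Check: φ(68) = 61·68 + 76 = 4224 = 51·82 + 42 ≡ 42 (mod 82).

68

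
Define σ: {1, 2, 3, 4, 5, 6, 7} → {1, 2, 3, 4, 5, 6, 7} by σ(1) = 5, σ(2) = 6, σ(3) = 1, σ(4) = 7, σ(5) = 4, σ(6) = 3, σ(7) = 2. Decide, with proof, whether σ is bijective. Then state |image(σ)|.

7

The values 5, 6, 1, 7, 4, 3, 2 are a permutation of {1, 2, 3, 4, 5, 6, 7}: each element appears exactly once.
So σ is injective and surjective, hence bijective.
The image of σ is {1, 2, 3, 4, 5, 6, 7}, which has 7 elements.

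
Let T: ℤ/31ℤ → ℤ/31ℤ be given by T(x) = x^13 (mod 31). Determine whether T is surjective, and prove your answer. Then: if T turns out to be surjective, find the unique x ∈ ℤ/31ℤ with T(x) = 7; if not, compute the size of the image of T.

28

Since 31 is prime, the nonzero elements of ℤ/31ℤ form a cyclic group of order 30.
As gcd(13, 30) = 1, raising to the 13th power is a bijection on this group: if s^13 ≡ t^13 then (st^{−1})^13 = 1, and the only element of order dividing gcd(13, 30) = 1 is 1, so s = t.
With T(0) = 0 this makes T injective on all of ℤ/31ℤ, hence bijective (finite equal-size domain and codomain). In particular T is surjective.
Since T is surjective, we find the preimage of 7. The inverse of x ↦ x^13 on (ℤ/31ℤ)^× is x ↦ x^7, because 13·7 = 91 = 3·30 + 1 ≡ 1 (mod 30) and x^{30} = 1 for x ≠ 0 (Fermat). So T⁻¹(7) = 7^7 mod 31.
Repeated squaring mod 31: 7^1 ≡ 7, 7^2 ≡ 7² = 49 ≡ 18, 7^4 ≡ 18² = 324 ≡ 14. Since 7 = 4 + 2 + 1, 7^7 ≡ 14·18·7: 14·18 = 252 ≡ 4, then 4·7 = 28. So 7^7 ≡ 28 (mod 31).
Hence T⁻¹(7) = 28.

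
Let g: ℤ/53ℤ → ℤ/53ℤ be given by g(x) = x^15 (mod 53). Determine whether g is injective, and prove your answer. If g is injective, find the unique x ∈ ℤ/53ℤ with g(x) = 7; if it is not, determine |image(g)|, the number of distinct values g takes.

Since 53 is prime, the nonzero elements of ℤ/53ℤ form a cyclic group of order 52.
As gcd(15, 52) = 1, raising to the 15th power is a bijection on this group: if a^15 ≡ b^15 then (ab^{−1})^15 = 1, and the only element of order dividing gcd(15, 52) = 1 is 1, so a = b.
With g(0) = 0 this makes g injective on all of ℤ/53ℤ, hence bijective (finite equal-size domain and codomain). In particular g is injective.
Since g is injective, we find the preimage of 7. The inverse of x ↦ x^15 on (ℤ/53ℤ)^× is x ↦ x^7, because 15·7 = 105 = 2·52 + 1 ≡ 1 (mod 52) and x^{52} = 1 for x ≠ 0 (Fermat). So g⁻¹(7) = 7^7 mod 53.
Repeated squaring mod 53: 7^1 ≡ 7, 7^2 ≡ 7² = 49, 7^4 ≡ 49² = 2401 ≡ 16. Since 7 = 4 + 2 + 1, 7^7 ≡ 16·49·7: 16·49 = 784 ≡ 42, then 42·7 = 294 ≡ 29. So 7^7 ≡ 29 (mod 53).
Hence g⁻¹(7) = 29.

29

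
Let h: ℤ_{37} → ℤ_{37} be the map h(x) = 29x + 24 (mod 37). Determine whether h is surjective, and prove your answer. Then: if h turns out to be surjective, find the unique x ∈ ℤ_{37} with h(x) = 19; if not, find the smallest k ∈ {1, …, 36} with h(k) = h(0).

Since gcd(29, 37) = 1, 29 is invertible modulo 37. Euclid's algorithm: 37 = 1·29 + 8, 29 = 3·8 + 5, 8 = 1·5 + 3, 5 = 1·3 + 2, 3 = 1·2 + 1; back-substituting gives 1 = 23·29 − 18·37, so 29⁻¹ ≡ 23 (mod 37).
For any y ∈ ℤ_{37}, x = 23(y − 24) mod 37 satisfies h(x) = 29·23(y − 24) + 24 ≡ y (since 29·23 ≡ 1 mod 37). So every y has a preimage.
So h is surjective.
Since h is surjective, we compute h⁻¹(19): solve 29x + 24 ≡ 19 (mod 37), i.e. 29x ≡ 32 (mod 37).
Multiplying by 29⁻¹ = 23 gives x ≡ 23·32 = 736 = 19·37 + 33 ≡ 33 (mod 37).
Check: h(33) = 29·33 + 24 = 981 = 26·37 + 19 ≡ 19 (mod 37).

33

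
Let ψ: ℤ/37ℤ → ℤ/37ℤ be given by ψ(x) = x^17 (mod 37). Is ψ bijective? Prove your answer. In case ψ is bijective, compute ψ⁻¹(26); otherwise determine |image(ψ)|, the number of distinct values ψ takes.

Since 37 is prime, the nonzero elements of ℤ/37ℤ form a cyclic group of order 36.
As gcd(17, 36) = 1, raising to the 17th power is a bijection on this group: if u^17 ≡ v^17 then (uv^{−1})^17 = 1, and the only element of order dividing gcd(17, 36) = 1 is 1, so u = v.
With ψ(0) = 0 this makes ψ injective on all of ℤ/37ℤ, hence bijective (finite equal-size domain and codomain). In particular ψ is bijective.
Since ψ is bijective, we find the preimage of 26. The inverse of x ↦ x^17 on (ℤ/37ℤ)^× is x ↦ x^17, because 17·17 = 289 = 8·36 + 1 ≡ 1 (mod 36) and x^{36} = 1 for x ≠ 0 (Fermat). So ψ⁻¹(26) = 26^17 mod 37.
Repeated squaring mod 37: 26^1 ≡ 26, 26^2 ≡ 26² = 676 ≡ 10, 26^4 ≡ 10² = 100 ≡ 26, 26^8 ≡ 26² = 676 ≡ 10, 26^16 ≡ 10² = 100 ≡ 26. Since 17 = 16 + 1, 26^17 ≡ 26·26: 26·26 = 676 ≡ 10. So 26^17 ≡ 10 (mod 37).
Hence ψ⁻¹(26) = 10.

10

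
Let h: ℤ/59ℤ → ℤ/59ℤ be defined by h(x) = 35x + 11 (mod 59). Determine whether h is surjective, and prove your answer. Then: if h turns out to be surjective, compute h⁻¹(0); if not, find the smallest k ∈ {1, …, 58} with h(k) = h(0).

Since gcd(35, 59) = 1, 35 is invertible modulo 59. Euclid's algorithm: 59 = 1·35 + 24, 35 = 1·24 + 11, 24 = 2·11 + 2, 11 = 5·2 + 1; back-substituting gives 1 = 27·35 − 16·59, so 35⁻¹ ≡ 27 (mod 59).
Then y ↦ 27(y − 11) is a two-sided inverse to h, so every y ∈ ℤ/59ℤ has a preimage.
Therefore h is surjective.
Since h is surjective, we find h⁻¹(0): we need 35x ≡ 0 − 11 ≡ 48 (mod 59). Using 35⁻¹ = 27: x ≡ 27·48 = 1296 = 21·59 + 57, so x = 57.
Check: h(57) = 35·57 + 11 = 2006 = 34·59 + 0 ≡ 0 (mod 59).

57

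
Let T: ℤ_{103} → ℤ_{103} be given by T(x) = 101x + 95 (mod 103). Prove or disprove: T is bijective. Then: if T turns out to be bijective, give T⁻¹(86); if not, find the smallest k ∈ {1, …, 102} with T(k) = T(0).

Recall: injectivity means: for all x_1, x_2 in the domain, T(x_1) = T(x_2) implies x_1 = x_2.
Suppose T(x_1) = T(x_2) in ℤ_{103}. Then 101x_1 + 95 ≡ 101x_2 + 95 (mod 103), therefore 101(x_1 − x_2) ≡ 0 (mod 103).
Since gcd(101, 103) = 1, 101 is invertible modulo 103, so x_1 − x_2 ≡ 0 (mod 103), i.e. x_1 = x_2.
We now compute 101⁻¹ mod 103 explicitly. Euclid's algorithm: 103 = 1·101 + 2, 101 = 50·2 + 1; back-substituting gives 1 = 51·101 − 50·103, so 101⁻¹ ≡ 51 (mod 103).
Then y ↦ 51(y − 95) is a two-sided inverse to T, so every y ∈ ℤ_{103} has a preimage.
Therefore T is bijective.
Since T is bijective, we compute T⁻¹(86): solve 101x + 95 ≡ 86 (mod 103), i.e. 101x ≡ 94 (mod 103).
Multiplying by 101⁻¹ = 51 gives x ≡ 51·94 = 4794 = 46·103 + 56 ≡ 56 (mod 103).
Check: T(56) = 101·56 + 95 = 5751 = 55·103 + 86 ≡ 86 (mod 103).

56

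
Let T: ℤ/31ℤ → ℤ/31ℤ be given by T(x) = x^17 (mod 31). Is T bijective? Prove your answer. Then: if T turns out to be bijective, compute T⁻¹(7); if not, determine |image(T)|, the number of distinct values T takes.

Since 31 is prime, the nonzero elements of ℤ/31ℤ form a cyclic group of order 30.
As gcd(17, 30) = 1, raising to the 17th power is a bijection on this group: if s^17 ≡ t^17 then (st^{−1})^17 = 1, and the only element of order dividing gcd(17, 30) = 1 is 1, so s = t.
With T(0) = 0 this makes T injective on all of ℤ/31ℤ, hence bijective (finite equal-size domain and codomain). In particular T is bijective.
Since T is bijective, we find the preimage of 7. The inverse of x ↦ x^17 on (ℤ/31ℤ)^× is x ↦ x^23, because 17·23 = 391 = 13·30 + 1 ≡ 1 (mod 30) and x^{30} = 1 for x ≠ 0 (Fermat). So T⁻¹(7) = 7^23 mod 31.
Repeated squaring mod 31: 7^1 ≡ 7, 7^2 ≡ 7² = 49 ≡ 18, 7^4 ≡ 18² = 324 ≡ 14, 7^8 ≡ 14² = 196 ≡ 10, 7^16 ≡ 10² = 100 ≡ 7. Since 23 = 16 + 4 + 2 + 1, 7^23 ≡ 7·14·18·7: 7·14 = 98 ≡ 5, then 5·18 = 90 ≡ 28, then 28·7 = 196 ≡ 10. So 7^23 ≡ 10 (mod 31).
Hence T⁻¹(7) = 10.

10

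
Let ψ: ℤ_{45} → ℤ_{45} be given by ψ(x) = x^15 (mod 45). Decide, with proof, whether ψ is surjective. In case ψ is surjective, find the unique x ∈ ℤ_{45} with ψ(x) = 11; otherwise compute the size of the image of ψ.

ψ(0) = 0^15 = 0.
ψ(15): Repeated squaring mod 45: 15^1 ≡ 15, 15^2 ≡ 15² = 225 ≡ 0, 15^4 ≡ 0² = 0, 15^8 ≡ 0² = 0. Since 15 = 8 + 4 + 2 + 1, 15^15 ≡ 0·0·0·15: 0·0 = 0, then 0·0 = 0, then 0·15 = 0. So 15^15 ≡ 0 (mod 45).
So ψ(0) = ψ(15) = 0 while 0 ≠ 15, thus ψ is not injective.
A non-injective map from the 45-element set ℤ_{45} to itself takes at most 44 distinct values, so it cannot be surjective. Therefore ψ is not surjective.
Since ψ is not surjective, we determine |image(ψ)|. Computing x^15 mod 45 for each x (by repeated squaring, reducing mod 45 at every step), the values ψ(0), ψ(1), …, ψ(44) are: 0, 1, 8, 27, 19, 35, 36, 28, 17, 9, 10, 26, 18, 37, 44, 0, 1, 8, 27, 19, 35, 36, 28, 17, 9, 10, 26, 18, 37, 44, 0, 1, 8, 27, 19, 35, 36, 28, 17, 9, 10, 26, 18, 37, 44.
The distinct values are {0, 1, 8, 9, 10, 17, 18, 19, 26, 27, 28, 35, 36, 37, 44}; there are 15 of them.

15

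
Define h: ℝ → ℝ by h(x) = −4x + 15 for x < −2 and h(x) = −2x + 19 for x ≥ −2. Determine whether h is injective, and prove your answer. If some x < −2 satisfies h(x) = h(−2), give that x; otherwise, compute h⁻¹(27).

Both pieces are strictly decreasing (slopes −4 and −2), so each is injective on its own interval.
The left piece maps (−∞, −2) onto (23, ∞); the right piece maps [−2, ∞) onto (−∞, 23].
These images are disjoint, so no value is attained by both pieces. So h is injective.
Because the two images are disjoint, no x < −2 has h(x) = h(−2), so we compute h⁻¹(27): 27 lies in (23, ∞), so solve −4x + 15 = 27: x = (27 − 15)/(−4) = −3.

-3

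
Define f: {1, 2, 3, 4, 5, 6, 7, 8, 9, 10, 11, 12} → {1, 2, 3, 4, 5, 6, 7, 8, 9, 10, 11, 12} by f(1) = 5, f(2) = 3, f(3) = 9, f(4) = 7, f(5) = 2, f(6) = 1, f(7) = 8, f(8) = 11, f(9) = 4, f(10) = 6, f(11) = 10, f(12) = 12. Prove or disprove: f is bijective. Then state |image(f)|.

12

The values 5, 3, 9, 7, 2, 1, 8, 11, 4, 6, 10, 12 are a permutation of {1, 2, 3, 4, 5, 6, 7, 8, 9, 10, 11, 12}: each element appears exactly once.
So f is injective and surjective, hence bijective.
The image of f is {1, 2, 3, 4, 5, 6, 7, 8, 9, 10, 11, 12}, which has 12 elements.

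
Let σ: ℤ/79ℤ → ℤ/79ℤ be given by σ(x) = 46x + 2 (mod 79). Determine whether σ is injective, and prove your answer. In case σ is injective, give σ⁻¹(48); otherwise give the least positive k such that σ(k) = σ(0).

If σ(u) = σ(v), then 46u ≡ 46v (mod 79). Because gcd(46, 79) = 1, we may cancel 46 to get u ≡ v (mod 79).
Therefore σ is injective.
We now compute 46⁻¹ mod 79 explicitly. Euclid's algorithm: 79 = 1·46 + 33, 46 = 1·33 + 13, 33 = 2·13 + 7, 13 = 1·7 + 6, 7 = 1·6 + 1; back-substituting gives 1 = 67·46 − 39·79, so 46⁻¹ ≡ 67 (mod 79).
Since σ is injective, we find σ⁻¹(48): we need 46x ≡ 48 − 2 ≡ 46 (mod 79). Using 46⁻¹ = 67: x ≡ 67·46 = 3082 = 39·79 + 1, so x = 1.
Check: σ(1) = 46·1 + 2 = 48 ≡ 48 (mod 79).

1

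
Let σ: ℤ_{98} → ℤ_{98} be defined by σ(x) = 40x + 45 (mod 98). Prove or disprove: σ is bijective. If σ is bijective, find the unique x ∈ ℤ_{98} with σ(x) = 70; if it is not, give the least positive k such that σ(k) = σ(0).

We have gcd(40, 98) = 2 > 1. Taking x_1 = 0 and x_2 = 49: σ(0) = 45 and σ(49) = 40·49 + 45 = 2005 ≡ 45 (mod 98).
So σ(0) = σ(49) while 0 ≠ 49, so σ is not injective, hence not bijective.
Since σ is not bijective, we find the least positive k with σ(k) = σ(0): this means 40k ≡ 0 (mod 98), i.e. 98 ∣ 40k. Since gcd(40, 98) = 2, dividing through by 2 this holds exactly when 49 ∣ 20k, and as gcd(20, 49) = 1, exactly when 49 ∣ k.
The smallest positive such k is 49.

49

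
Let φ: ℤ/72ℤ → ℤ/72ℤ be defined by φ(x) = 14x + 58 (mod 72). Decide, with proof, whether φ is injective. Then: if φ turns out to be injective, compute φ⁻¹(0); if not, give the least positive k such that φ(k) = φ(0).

Recall: φ is injective if φ(x_1) = φ(x_2) implies x_1 = x_2.
We have gcd(14, 72) = 2 > 1. Taking x_1 = 0 and x_2 = 36: φ(0) = 58 and φ(36) = 14·36 + 58 = 562 ≡ 58 (mod 72).
So φ(0) = φ(36) while 0 ≠ 36, therefore φ is not injective.
Since φ is not injective, we find the least positive k with φ(k) = φ(0): this means 14k ≡ 0 (mod 72), i.e. 72 ∣ 14k. Since gcd(14, 72) = 2, dividing through by 2 this holds exactly when 36 ∣ 7k, and as gcd(7, 36) = 1, exactly when 36 ∣ k.
The smallest positive such k is 36.

36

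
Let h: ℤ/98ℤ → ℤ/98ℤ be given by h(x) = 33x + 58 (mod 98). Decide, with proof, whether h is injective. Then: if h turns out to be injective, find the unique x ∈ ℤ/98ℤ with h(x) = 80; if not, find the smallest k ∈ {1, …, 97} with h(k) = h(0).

By definition, h is injective if h(x_1) = h(x_2) implies x_1 = x_2.
If h(x_1) = h(x_2), then 33x_1 ≡ 33x_2 (mod 98). Because gcd(33, 98) = 1, we may cancel 33 to get x_1 ≡ x_2 (mod 98).
Thus h is injective.
We now compute 33⁻¹ mod 98 explicitly. Euclid's algorithm: 98 = 2·33 + 32, 33 = 1·32 + 1; back-substituting gives 1 = 3·33 − 1·98, so 33⁻¹ ≡ 3 (mod 98).
Since h is injective, we find h⁻¹(80): we need 33x ≡ 80 − 58 ≡ 22 (mod 98). Using 33⁻¹ = 3: x ≡ 3·22 = 66, so x = 66.
Check: h(66) = 33·66 + 58 = 2236 = 22·98 + 80 ≡ 80 (mod 98).

66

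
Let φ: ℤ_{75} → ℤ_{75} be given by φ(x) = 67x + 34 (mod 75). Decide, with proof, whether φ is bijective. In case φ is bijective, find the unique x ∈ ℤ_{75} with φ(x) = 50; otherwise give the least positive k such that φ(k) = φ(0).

Suppose φ(a) = φ(b) in ℤ_{75}. Then 67a + 34 ≡ 67b + 34 (mod 75), hence 67(a − b) ≡ 0 (mod 75).
Since gcd(67, 75) = 1, 67 is invertible modulo 75, thus a − b ≡ 0 (mod 75), i.e. a = b.
We now compute 67⁻¹ mod 75 explicitly. Euclid's algorithm: 75 = 1·67 + 8, 67 = 8·8 + 3, 8 = 2·3 + 2, 3 = 1·2 + 1; back-substituting gives 1 = 28·67 − 25·75, so 67⁻¹ ≡ 28 (mod 75).
For any y ∈ ℤ_{75}, x = 28(y − 34) mod 75 satisfies φ(x) = 67·28(y − 34) + 34 ≡ y (since 67·28 ≡ 1 mod 75). So every y has a preimage.
Therefore φ is bijective.
Since φ is bijective, we find φ⁻¹(50): we need 67x ≡ 50 − 34 ≡ 16 (mod 75). Using 67⁻¹ = 28: x ≡ 28·16 = 448 = 5·75 + 73, so x = 73.
Check: φ(73) = 67·73 + 34 = 4925 = 65·75 + 50 ≡ 50 (mod 75).

73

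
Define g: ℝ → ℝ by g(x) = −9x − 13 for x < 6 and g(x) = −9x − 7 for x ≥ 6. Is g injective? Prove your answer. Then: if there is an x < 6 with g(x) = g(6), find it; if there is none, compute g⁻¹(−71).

16/3

Both pieces are strictly decreasing (slopes −9 and −9), so each is injective on its own interval.
The left piece maps (−∞, 6) onto (−67, ∞); the right piece maps [6, ∞) onto (−∞, −61].
These images overlap. In particular g(6) = −61 (right piece), and solving −9x − 13 = −61 on the left piece gives x = 16/3 < 6.
So g(16/3) = g(6) with 16/3 ≠ 6, and g is not injective. This x = 16/3 is the requested value below 6.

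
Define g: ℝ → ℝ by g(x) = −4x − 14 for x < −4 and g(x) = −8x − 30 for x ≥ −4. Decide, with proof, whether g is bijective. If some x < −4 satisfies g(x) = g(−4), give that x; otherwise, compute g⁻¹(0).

-15/4

Both pieces are strictly decreasing (slopes −4 and −8), so each is injective on its own interval.
The left piece maps (−∞, −4) onto (2, ∞); the right piece maps [−4, ∞) onto (−∞, 2].
Since 2 = 2, the images partition ℝ: g is injective and surjective, hence bijective.
Because the two images are disjoint, no x < −4 has g(x) = g(−4), so we compute g⁻¹(0): 0 lies in (−∞, 2], so solve −8x − 30 = 0: x = (0 + 30)/(−8) = −15/4.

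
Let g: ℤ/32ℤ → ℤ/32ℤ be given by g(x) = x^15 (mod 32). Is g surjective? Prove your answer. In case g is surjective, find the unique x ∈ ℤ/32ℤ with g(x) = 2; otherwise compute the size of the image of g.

g(0) = 0^15 = 0.
g(2): Repeated squaring mod 32: 2^1 ≡ 2, 2^2 ≡ 2² = 4, 2^4 ≡ 4² = 16, 2^8 ≡ 16² = 256 ≡ 0. Since 15 = 8 + 4 + 2 + 1, 2^15 ≡ 0·16·4·2: 0·16 = 0, then 0·4 = 0, then 0·2 = 0. So 2^15 ≡ 0 (mod 32).
So g(0) = g(2) = 0 while 0 ≠ 2, thus g is not injective.
A non-injective map from the 32-element set ℤ/32ℤ to itself takes at most 31 distinct values, so it cannot be surjective. So g is not surjective.
Since g is not surjective, we determine |image(g)|. Computing x^15 mod 32 for each x (by repeated squaring, reducing mod 32 at every step), the values g(0), g(1), …, g(31) are: 0, 1, 0, 11, 0, 13, 0, 23, 0, 25, 0, 3, 0, 5, 0, 15, 0, 17, 0, 27, 0, 29, 0, 7, 0, 9, 0, 19, 0, 21, 0, 31.
The distinct values are {0, 1, 3, 5, 7, 9, 11, 13, 15, 17, 19, 21, 23, 25, 27, 29, 31}; there are 17 of them.

17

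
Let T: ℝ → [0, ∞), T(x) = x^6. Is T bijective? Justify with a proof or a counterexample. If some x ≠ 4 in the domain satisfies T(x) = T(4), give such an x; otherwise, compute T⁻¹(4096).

-4

T(4) = 4096 = (−4)^6 = T(−4) (since 6 is even), with 4 ≠ −4. So T is not injective, hence not bijective.
For the follow-up, such an x exists: taking x = −4 ∈ ℝ gives T(−4) = 4096 = T(4) with −4 ≠ 4.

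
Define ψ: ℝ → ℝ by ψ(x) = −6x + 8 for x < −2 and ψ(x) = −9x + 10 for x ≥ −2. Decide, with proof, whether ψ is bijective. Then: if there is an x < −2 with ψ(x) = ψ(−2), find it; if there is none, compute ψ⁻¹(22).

Both pieces are strictly decreasing (slopes −6 and −9), so each is injective on its own interval.
The left piece maps (−∞, −2) onto (20, ∞); the right piece maps [−2, ∞) onto (−∞, 28].
These images overlap. In particular ψ(−2) = 28 (right piece), and solving −6x + 8 = 28 on the left piece gives x = −10/3 < −2.
So ψ(−10/3) = ψ(−2) with −10/3 ≠ −2, and ψ is not injective, hence not bijective. This x = −10/3 is the requested value below −2.

-10/3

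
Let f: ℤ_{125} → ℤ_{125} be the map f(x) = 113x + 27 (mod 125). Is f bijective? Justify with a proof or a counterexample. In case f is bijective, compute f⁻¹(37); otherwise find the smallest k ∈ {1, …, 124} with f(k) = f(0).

If f(a) = f(b), then 113a ≡ 113b (mod 125). Because gcd(113, 125) = 1, we may cancel 113 to get a ≡ b (mod 125).
We now compute 113⁻¹ mod 125 explicitly. Euclid's algorithm: 125 = 1·113 + 12, 113 = 9·12 + 5, 12 = 2·5 + 2, 5 = 2·2 + 1; back-substituting gives 1 = 52·113 − 47·125, so 113⁻¹ ≡ 52 (mod 125).
Then y ↦ 52(y − 27) is a two-sided inverse to f, so every y ∈ ℤ_{125} has a preimage.
So f is bijective.
Since f is bijective, we find f⁻¹(37): we need 113x ≡ 37 − 27 ≡ 10 (mod 125). Using 113⁻¹ = 52: x ≡ 52·10 = 520 = 4·125 + 20, so x = 20.
Check: f(20) = 113·20 + 27 = 2287 = 18·125 + 37 ≡ 37 (mod 125).

20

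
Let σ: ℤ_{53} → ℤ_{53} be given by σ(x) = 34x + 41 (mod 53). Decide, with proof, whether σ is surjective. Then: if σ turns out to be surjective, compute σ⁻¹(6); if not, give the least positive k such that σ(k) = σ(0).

13

Recall: σ is surjective if every y in the codomain equals σ(x) for some x in the domain.
Since gcd(34, 53) = 1, 34 is invertible modulo 53. Euclid's algorithm: 53 = 1·34 + 19, 34 = 1·19 + 15, 19 = 1·15 + 4, 15 = 3·4 + 3, 4 = 1·3 + 1; back-substituting gives 1 = 39·34 − 25·53, so 34⁻¹ ≡ 39 (mod 53).
Then y ↦ 39(y − 41) is a two-sided inverse to σ, so every y ∈ ℤ_{53} has a preimage.
Thus σ is surjective.
Since σ is surjective, we find σ⁻¹(6): we need 34x ≡ 6 − 41 ≡ 18 (mod 53). Using 34⁻¹ = 39: x ≡ 39·18 = 702 = 13·53 + 13, so x = 13.
Check: σ(13) = 34·13 + 41 = 483 = 9·53 + 6 ≡ 6 (mod 53).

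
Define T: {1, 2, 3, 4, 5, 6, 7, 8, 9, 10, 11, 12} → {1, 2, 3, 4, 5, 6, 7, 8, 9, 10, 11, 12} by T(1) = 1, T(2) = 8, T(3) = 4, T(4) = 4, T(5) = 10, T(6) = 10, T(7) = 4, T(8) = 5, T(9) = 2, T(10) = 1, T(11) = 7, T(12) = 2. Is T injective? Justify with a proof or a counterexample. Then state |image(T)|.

T(3) = 4 = T(4) with 3 ≠ 4, so T is not injective.
The image of T is {1, 2, 4, 5, 7, 8, 10}, which has 7 elements.

7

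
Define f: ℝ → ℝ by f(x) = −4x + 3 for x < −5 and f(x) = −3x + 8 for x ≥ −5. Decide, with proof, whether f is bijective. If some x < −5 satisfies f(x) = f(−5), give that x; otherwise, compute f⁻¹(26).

Both pieces are strictly decreasing (slopes −4 and −3), so each is injective on its own interval.
The left piece maps (−∞, −5) onto (23, ∞); the right piece maps [−5, ∞) onto (−∞, 23].
Since 23 = 23, the images partition ℝ: f is injective and surjective, hence bijective.
Because the two images are disjoint, no x < −5 has f(x) = f(−5), so we compute f⁻¹(26): 26 lies in (23, ∞), so solve −4x + 3 = 26: x = (26 − 3)/(−4) = −23/4.

-23/4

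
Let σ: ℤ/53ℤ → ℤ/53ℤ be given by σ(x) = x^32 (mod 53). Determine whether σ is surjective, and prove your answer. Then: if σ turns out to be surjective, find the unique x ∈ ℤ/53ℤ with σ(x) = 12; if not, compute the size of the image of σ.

σ(2): Repeated squaring mod 53: 2^1 ≡ 2, 2^2 ≡ 2² = 4, 2^4 ≡ 4² = 16, 2^8 ≡ 16² = 256 ≡ 44, 2^16 ≡ 44² = 1936 ≡ 28, 2^32 ≡ 28² = 784 ≡ 42. So 2^32 ≡ 42 (mod 53).
σ(7): Repeated squaring mod 53: 7^1 ≡ 7, 7^2 ≡ 7² = 49, 7^4 ≡ 49² = 2401 ≡ 16, 7^8 ≡ 16² = 256 ≡ 44, 7^16 ≡ 44² = 1936 ≡ 28, 7^32 ≡ 28² = 784 ≡ 42. So 7^32 ≡ 42 (mod 53).
So σ(2) = σ(7) = 42 while 2 ≠ 7, thus σ is not injective.
A non-injective map from the 53-element set ℤ/53ℤ to itself takes at most 52 distinct values, so it cannot be surjective. Therefore σ is not surjective.
Since σ is not surjective, we determine |image(σ)|. Computing x^32 mod 53 for each x (by repeated squaring, reducing mod 53 at every step), the values σ(0), σ(1), …, σ(52) are: 0, 1, 42, 13, 15, 10, 16, 42, 47, 10, 49, 36, 36, 46, 15, 24, 13, 44, 49, 46, 44, 16, 28, 1, 28, 47, 24, 24, 47, 28, 1, 28, 16, 44, 46, 49, 44, 13, 24, 15, 46, 36, 36, 49, 10, 47, 42, 16, 10, 15, 13, 42, 1.
The distinct values are {0, 1, 10, 13, 15, 16, 24, 28, 36, 42, 44, 46, 47, 49}; there are 14 of them.

14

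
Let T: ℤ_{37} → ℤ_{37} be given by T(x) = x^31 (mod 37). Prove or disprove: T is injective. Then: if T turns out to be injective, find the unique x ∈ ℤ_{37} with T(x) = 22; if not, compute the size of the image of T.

Since 37 is prime, the nonzero elements of ℤ_{37} form a cyclic group of order 36.
As gcd(31, 36) = 1, raising to the 31st power is a bijection on this group: if u^31 ≡ v^31 then (uv^{−1})^31 = 1, and the only element of order dividing gcd(31, 36) = 1 is 1, so u = v.
With T(0) = 0 this makes T injective on all of ℤ_{37}, hence bijective (finite equal-size domain and codomain). In particular T is injective.
Since T is injective, we find the preimage of 22. The inverse of x ↦ x^31 on (ℤ_{37})^× is x ↦ x^7, because 31·7 = 217 = 6·36 + 1 ≡ 1 (mod 36) and x^{36} = 1 for x ≠ 0 (Fermat). So T⁻¹(22) = 22^7 mod 37.
Repeated squaring mod 37: 22^1 ≡ 22, 22^2 ≡ 22² = 484 ≡ 3, 22^4 ≡ 3² = 9. Since 7 = 4 + 2 + 1, 22^7 ≡ 9·3·22: 9·3 = 27, then 27·22 = 594 ≡ 2. So 22^7 ≡ 2 (mod 37).
Hence T⁻¹(22) = 2.

2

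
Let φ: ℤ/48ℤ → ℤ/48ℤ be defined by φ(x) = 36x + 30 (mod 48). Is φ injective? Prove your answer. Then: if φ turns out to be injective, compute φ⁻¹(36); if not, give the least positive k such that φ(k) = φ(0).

4

We have gcd(36, 48) = 12 > 1. Taking a = 0 and b = 4: φ(0) = 30 and φ(4) = 36·4 + 30 = 174 ≡ 30 (mod 48).
So φ(0) = φ(4) while 0 ≠ 4, hence φ is not injective.
Since φ is not injective, we find the least positive k with φ(k) = φ(0): this means 36k ≡ 0 (mod 48), i.e. 48 ∣ 36k. Since gcd(36, 48) = 12, dividing through by 12 this holds exactly when 4 ∣ 3k, and as gcd(3, 4) = 1, exactly when 4 ∣ k.
The smallest positive such k is 4.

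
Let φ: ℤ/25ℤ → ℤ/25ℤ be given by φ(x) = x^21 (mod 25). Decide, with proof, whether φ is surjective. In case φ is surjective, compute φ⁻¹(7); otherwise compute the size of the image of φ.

φ(0) = 0^21 = 0.
φ(5): Repeated squaring mod 25: 5^1 ≡ 5, 5^2 ≡ 5² = 25 ≡ 0, 5^4 ≡ 0² = 0, 5^8 ≡ 0² = 0, 5^16 ≡ 0² = 0. Since 21 = 16 + 4 + 1, 5^21 ≡ 0·0·5: 0·0 = 0, then 0·5 = 0. So 5^21 ≡ 0 (mod 25).
So φ(0) = φ(5) = 0 while 0 ≠ 5, so φ is not injective.
A non-injective map from the 25-element set ℤ/25ℤ to itself takes at most 24 distinct values, so it cannot be surjective. So φ is not surjective.
Since φ is not surjective, we determine |image(φ)|. Computing x^21 mod 25 for each x (by repeated squaring, reducing mod 25 at every step), the values φ(0), φ(1), …, φ(24) are: 0, 1, 2, 3, 4, 0, 6, 7, 8, 9, 0, 11, 12, 13, 14, 0, 16, 17, 18, 19, 0, 21, 22, 23, 24.
The distinct values are {0, 1, 2, 3, 4, 6, 7, 8, 9, 11, 12, 13, 14, 16, 17, 18, 19, 21, 22, 23, 24}; there are 21 of them.

21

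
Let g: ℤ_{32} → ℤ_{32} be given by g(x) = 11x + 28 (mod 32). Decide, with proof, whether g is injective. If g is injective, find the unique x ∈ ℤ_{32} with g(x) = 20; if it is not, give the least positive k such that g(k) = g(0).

8

Suppose g(a) = g(b) in ℤ_{32}. Then 11a + 28 ≡ 11b + 28 (mod 32), so 11(a − b) ≡ 0 (mod 32).
Since gcd(11, 32) = 1, 11 is invertible modulo 32, so a − b ≡ 0 (mod 32), i.e. a = b.
So g is injective.
We now compute 11⁻¹ mod 32 explicitly. Euclid's algorithm: 32 = 2·11 + 10, 11 = 1·10 + 1; back-substituting gives 1 = 3·11 − 1·32, so 11⁻¹ ≡ 3 (mod 32).
Since g is injective, we compute g⁻¹(20): solve 11x + 28 ≡ 20 (mod 32), i.e. 11x ≡ 24 (mod 32).
Multiplying by 11⁻¹ = 3 gives x ≡ 3·24 = 72 = 2·32 + 8 ≡ 8 (mod 32).
Check: g(8) = 11·8 + 28 = 116 = 3·32 + 20 ≡ 20 (mod 32).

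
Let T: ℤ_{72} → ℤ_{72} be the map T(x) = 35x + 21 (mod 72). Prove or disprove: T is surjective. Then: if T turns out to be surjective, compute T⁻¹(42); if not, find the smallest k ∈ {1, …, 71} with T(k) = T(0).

Since gcd(35, 72) = 1, 35 is invertible modulo 72. Euclid's algorithm: 72 = 2·35 + 2, 35 = 17·2 + 1; back-substituting gives 1 = 35·35 − 17·72, so 35⁻¹ ≡ 35 (mod 72).
Then y ↦ 35(y − 21) is a two-sided inverse to T, so every y ∈ ℤ_{72} has a preimage.
Therefore T is surjective.
Since T is surjective, we find T⁻¹(42): we need 35x ≡ 42 − 21 ≡ 21 (mod 72). Using 35⁻¹ = 35: x ≡ 35·21 = 735 = 10·72 + 15, so x = 15.
Check: T(15) = 35·15 + 21 = 546 = 7·72 + 42 ≡ 42 (mod 72).

15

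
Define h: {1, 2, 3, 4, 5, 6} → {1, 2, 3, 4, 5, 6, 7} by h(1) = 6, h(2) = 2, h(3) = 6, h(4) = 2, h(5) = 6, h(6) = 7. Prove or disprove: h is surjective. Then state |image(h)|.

3

No element maps to 1, so h is not surjective.
The image of h is {2, 6, 7}, which has 3 elements.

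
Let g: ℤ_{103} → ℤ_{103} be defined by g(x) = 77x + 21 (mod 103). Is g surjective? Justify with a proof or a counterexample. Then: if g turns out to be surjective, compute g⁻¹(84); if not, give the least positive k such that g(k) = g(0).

Since gcd(77, 103) = 1, 77 is invertible modulo 103. Euclid's algorithm: 103 = 1·77 + 26, 77 = 2·26 + 25, 26 = 1·25 + 1; back-substituting gives 1 = 99·77 − 74·103, so 77⁻¹ ≡ 99 (mod 103).
Then y ↦ 99(y − 21) is a two-sided inverse to g, so every y ∈ ℤ_{103} has a preimage.
Hence g is surjective.
Since g is surjective, we compute g⁻¹(84): solve 77x + 21 ≡ 84 (mod 103), i.e. 77x ≡ 63 (mod 103).
Multiplying by 77⁻¹ = 99 gives x ≡ 99·63 = 6237 = 60·103 + 57 ≡ 57 (mod 103).
Check: g(57) = 77·57 + 21 = 4410 = 42·103 + 84 ≡ 84 (mod 103).

57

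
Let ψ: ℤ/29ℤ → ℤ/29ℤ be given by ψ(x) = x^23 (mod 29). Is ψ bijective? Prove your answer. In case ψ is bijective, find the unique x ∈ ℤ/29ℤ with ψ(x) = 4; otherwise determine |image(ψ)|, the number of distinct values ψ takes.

Since 29 is prime, the nonzero elements of ℤ/29ℤ form a cyclic group of order 28.
As gcd(23, 28) = 1, raising to the 23rd power is a bijection on this group: if u^23 ≡ v^23 then (uv^{−1})^23 = 1, and the only element of order dividing gcd(23, 28) = 1 is 1, so u = v.
With ψ(0) = 0 this makes ψ injective on all of ℤ/29ℤ, hence bijective (finite equal-size domain and codomain). In particular ψ is bijective.
Since ψ is bijective, we find the preimage of 4. The inverse of x ↦ x^23 on (ℤ/29ℤ)^× is x ↦ x^11, because 23·11 = 253 = 9·28 + 1 ≡ 1 (mod 28) and x^{28} = 1 for x ≠ 0 (Fermat). So ψ⁻¹(4) = 4^11 mod 29.
Repeated squaring mod 29: 4^1 ≡ 4, 4^2 ≡ 4² = 16, 4^4 ≡ 16² = 256 ≡ 24, 4^8 ≡ 24² = 576 ≡ 25. Since 11 = 8 + 2 + 1, 4^11 ≡ 25·16·4: 25·16 = 400 ≡ 23, then 23·4 = 92 ≡ 5. So 4^11 ≡ 5 (mod 29).
Hence ψ⁻¹(4) = 5.

5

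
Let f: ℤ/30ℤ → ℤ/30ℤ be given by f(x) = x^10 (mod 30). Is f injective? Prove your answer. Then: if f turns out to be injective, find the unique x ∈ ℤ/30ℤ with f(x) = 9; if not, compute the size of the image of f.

12

f(2): Repeated squaring mod 30: 2^1 ≡ 2, 2^2 ≡ 2² = 4, 2^4 ≡ 4² = 16, 2^8 ≡ 16² = 256 ≡ 16. Since 10 = 8 + 2, 2^10 ≡ 16·4: 16·4 = 64 ≡ 4. So 2^10 ≡ 4 (mod 30).
f(8): Repeated squaring mod 30: 8^1 ≡ 8, 8^2 ≡ 8² = 64 ≡ 4, 8^4 ≡ 4² = 16, 8^8 ≡ 16² = 256 ≡ 16. Since 10 = 8 + 2, 8^10 ≡ 16·4: 16·4 = 64 ≡ 4. So 8^10 ≡ 4 (mod 30).
So f(2) = f(8) = 4 while 2 ≠ 8, thus f is not injective.
Since f is not injective, we determine |image(f)|. Computing x^10 mod 30 for each x (by repeated squaring, reducing mod 30 at every step), the values f(0), f(1), …, f(29) are: 0, 1, 4, 9, 16, 25, 6, 19, 4, 21, 10, 1, 24, 19, 16, 15, 16, 19, 24, 1, 10, 21, 4, 19, 6, 25, 16, 9, 4, 1.
The distinct values are {0, 1, 4, 6, 9, 10, 15, 16, 19, 21, 24, 25}; there are 12 of them.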